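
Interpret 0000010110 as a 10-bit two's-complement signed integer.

22

MSB is 0, so the value is non-negative: 0000010110 = 22.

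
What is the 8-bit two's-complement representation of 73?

73 is non-negative, so write it directly in 8 bits: 01001001.

01001001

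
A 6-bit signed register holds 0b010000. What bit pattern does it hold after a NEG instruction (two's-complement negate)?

110000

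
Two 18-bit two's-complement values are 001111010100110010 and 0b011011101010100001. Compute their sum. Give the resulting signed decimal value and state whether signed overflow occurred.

-86061; overflow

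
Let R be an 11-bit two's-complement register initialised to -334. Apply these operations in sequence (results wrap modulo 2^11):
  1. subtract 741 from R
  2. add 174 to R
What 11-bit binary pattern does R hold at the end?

10001111011

Start: R = -334 = 11010110010.
R = -334 − 741 = -1075; wraps to 973 = 01111001101
R = 973 + 174 = 1147; wraps to -901 = 10001111011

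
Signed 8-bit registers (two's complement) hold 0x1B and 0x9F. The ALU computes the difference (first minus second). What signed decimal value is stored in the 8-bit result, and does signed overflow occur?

124; no overflow

0x1B = 00011011 = 27 (signed)
0x9F = 10011111 = -97 (signed)
Subtract via negate-and-add: invert 10011111 + 1 = 01100001 (i.e. 97).
  00011011
+ 01100001
= 01111100
Result 01111100: MSB = 0 → value 124.
Both addends (after negating the subtrahend) are non-negative and so is the stored result: no signed overflow.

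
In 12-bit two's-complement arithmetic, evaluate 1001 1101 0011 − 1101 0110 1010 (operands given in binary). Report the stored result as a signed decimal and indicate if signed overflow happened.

1001 1101 0011 → 100111010011 = -1581 (signed)
1101 0110 1010 → 110101101010 = -662 (signed)
Subtract via negate-and-add: invert 110101101010 + 1 = 001010010110 (i.e. 662).
  100111010011
+ 001010010110
= 110001101001
Result 110001101001: MSB = 1 → 3177 − 4096 = -919.
Addends (after negating the subtrahend) have opposite signs, so signed overflow cannot occur.

-919; no overflow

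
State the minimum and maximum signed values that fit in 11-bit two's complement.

min = -1024, max = 1023

Minimum: −2^10 = -1024.
Maximum: 2^10 − 1 = 1023.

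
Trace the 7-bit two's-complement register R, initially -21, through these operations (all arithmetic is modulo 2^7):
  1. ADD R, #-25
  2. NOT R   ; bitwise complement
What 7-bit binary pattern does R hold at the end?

Start: R = -21 = 1101011.
R = -21 + (-25) = -46 = 1010010
R = NOT 1010010 = 0101101 = 45

0101101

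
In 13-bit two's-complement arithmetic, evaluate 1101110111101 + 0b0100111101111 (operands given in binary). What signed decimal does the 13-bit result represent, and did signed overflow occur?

1101110111101 = -1091 (signed)
0b0100111101111 → 0100111101111 = 2543 (signed)
  1101110111101
+ 0100111101111
= 0010110101100  (discard carry-out 1)
Result 0010110101100: MSB = 0 → value 1452.
Addends have opposite signs, so signed overflow cannot occur.

1452; no overflow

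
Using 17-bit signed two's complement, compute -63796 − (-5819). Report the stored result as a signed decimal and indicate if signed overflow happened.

-57977; no overflow

-63796 → 10000011011001100
-5819 → 11110100101000101
Subtract via negate-and-add: invert 11110100101000101 + 1 = 00001011010111011 (i.e. 5819).
  10000011011001100
+ 00001011010111011
= 10001110110000111
Result 10001110110000111: MSB = 1 → 73095 − 131072 = -57977.
Addends (after negating the subtrahend) have opposite signs, so signed overflow cannot occur.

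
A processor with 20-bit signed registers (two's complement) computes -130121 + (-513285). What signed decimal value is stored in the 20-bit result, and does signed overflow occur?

-130121 → 11100000001110110111
-513285 → 10000010101011111011
  11100000001110110111
+ 10000010101011111011
= 01100010111010110010  (discard carry-out 1)
Result 01100010111010110010: MSB = 0 → value 405170.
Both addends are negative but the stored result is non-negative: signed overflow. The true value -130121 + (-513285) = -643406 lies outside [-524288, 524287].

405170; overflow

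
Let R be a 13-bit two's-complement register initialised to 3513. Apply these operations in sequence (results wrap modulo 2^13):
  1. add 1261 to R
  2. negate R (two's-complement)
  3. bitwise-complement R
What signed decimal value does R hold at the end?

-3419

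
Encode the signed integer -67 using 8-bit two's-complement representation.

10111101

|-67| = 67 = 01000011 in 8 bits.
Invert the bits: 10111100. Add 1: 10111101.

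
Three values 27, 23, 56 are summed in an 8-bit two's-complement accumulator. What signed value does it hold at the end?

27 + 23 = 50 (00110010)
50 + 56 = 106 (01101010)

106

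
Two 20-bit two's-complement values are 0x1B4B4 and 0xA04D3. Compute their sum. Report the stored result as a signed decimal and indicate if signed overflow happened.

-280185; no overflow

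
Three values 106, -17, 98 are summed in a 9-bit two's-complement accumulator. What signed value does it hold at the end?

187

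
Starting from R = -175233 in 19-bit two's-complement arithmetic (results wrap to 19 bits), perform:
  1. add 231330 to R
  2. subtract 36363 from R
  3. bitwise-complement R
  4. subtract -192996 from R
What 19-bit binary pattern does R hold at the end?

Start: R = -175233 = 1010101001101111111.
R = -175233 + 231330 = 56097 = 0001101101100100001
R = 56097 − 36363 = 19734 = 0000100110100010110
R = NOT 0000100110100010110 = 1111011001011101001 = -19735
R = -19735 − (-192996) = 173261 = 0101010010011001101

0101010010011001101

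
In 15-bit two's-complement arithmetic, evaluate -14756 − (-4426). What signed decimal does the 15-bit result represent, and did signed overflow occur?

-14756 → 100011001011100
-4426 → 110111010110110
Subtract via negate-and-add: invert 110111010110110 + 1 = 001000101001010 (i.e. 4426).
  100011001011100
+ 001000101001010
= 101011110100110
Result 101011110100110: MSB = 1 → 22438 − 32768 = -10330.
Addends (after negating the subtrahend) have opposite signs, so signed overflow cannot occur.

-10330; no overflow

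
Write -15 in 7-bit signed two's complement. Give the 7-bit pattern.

|-15| = 15 = 0001111 in 7 bits.
Invert the bits: 1110000. Add 1: 1110001.
Check: 1110001 reads as 113 − 128 = -15.

1110001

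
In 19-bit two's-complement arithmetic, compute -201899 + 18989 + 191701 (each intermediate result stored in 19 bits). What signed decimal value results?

8791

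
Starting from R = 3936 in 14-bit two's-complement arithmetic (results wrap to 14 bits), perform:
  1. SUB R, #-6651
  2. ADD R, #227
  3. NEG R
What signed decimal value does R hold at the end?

Start: R = 3936 = 00111101100000.
R = 3936 − (-6651) = 10587; wraps to -5797 = 10100101011011
R = -5797 + 227 = -5570 = 10101000111110
R = −(-5570) = 5570 = 01010111000010

5570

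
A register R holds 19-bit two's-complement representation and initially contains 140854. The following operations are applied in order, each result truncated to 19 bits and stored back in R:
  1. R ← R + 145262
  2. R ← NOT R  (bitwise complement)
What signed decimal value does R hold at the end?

238171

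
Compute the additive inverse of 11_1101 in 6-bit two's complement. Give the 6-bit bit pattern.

Invert: 000010. Add 1: 000011.
Check: 111101 = -3, 000011 = 3.

000011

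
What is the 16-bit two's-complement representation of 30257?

30257 is non-negative, so write it directly in 16 bits: 0111011000110001.

0111011000110001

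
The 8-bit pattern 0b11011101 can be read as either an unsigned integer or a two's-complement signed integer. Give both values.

unsigned = 221, signed = -35

Unsigned: 11011101 = 221.
Signed: MSB=1 → 221 − 256 = -35.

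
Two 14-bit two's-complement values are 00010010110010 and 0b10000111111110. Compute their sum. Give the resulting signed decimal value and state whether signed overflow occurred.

00010010110010 = 1202 (signed)
0b10000111111110 → 10000111111110 = -7682 (signed)
  00010010110010
+ 10000111111110
= 10011010110000
Result 10011010110000: MSB = 1 → 9904 − 16384 = -6480.
Addends have opposite signs, so signed overflow cannot occur.

-6480; no overflow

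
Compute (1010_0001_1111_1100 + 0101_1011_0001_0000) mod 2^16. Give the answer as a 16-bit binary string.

  1010000111111100
+ 0101101100010000
= 1111110100001100

1111110100001100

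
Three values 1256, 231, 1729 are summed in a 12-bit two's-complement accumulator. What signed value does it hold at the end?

-880

1256 + 231 = 1487 (010111001111)
1487 + 1729 = 3216 → wraps to -880 (110010010000)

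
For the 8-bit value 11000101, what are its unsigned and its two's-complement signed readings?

unsigned = 197, signed = -59

Unsigned: 11000101 = 197.
Signed: MSB=1 → 197 − 256 = -59.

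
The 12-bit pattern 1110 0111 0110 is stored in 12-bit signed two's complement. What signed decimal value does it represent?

-394

MSB is 1, so the value is negative.
Invert: 000110001001. Add 1: 000110001010 = 394. So the value is −394.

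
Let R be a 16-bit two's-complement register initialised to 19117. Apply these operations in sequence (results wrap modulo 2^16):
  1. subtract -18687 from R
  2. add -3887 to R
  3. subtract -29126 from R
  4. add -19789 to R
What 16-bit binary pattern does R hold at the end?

1010100011110110

Start: R = 19117 = 0100101010101101.
R = 19117 − (-18687) = 37804; wraps to -27732 = 1001001110101100
R = -27732 + (-3887) = -31619 = 1000010001111101
R = -31619 − (-29126) = -2493 = 1111011001000011
R = -2493 + (-19789) = -22282 = 1010100011110110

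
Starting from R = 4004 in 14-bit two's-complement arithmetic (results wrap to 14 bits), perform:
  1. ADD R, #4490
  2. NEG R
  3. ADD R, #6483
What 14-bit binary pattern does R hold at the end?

Start: R = 4004 = 00111110100100.
R = 4004 + 4490 = 8494; wraps to -7890 = 10000100101110
R = −(-7890) = 7890 = 01111011010010
R = 7890 + 6483 = 14373; wraps to -2011 = 11100000100101

11100000100101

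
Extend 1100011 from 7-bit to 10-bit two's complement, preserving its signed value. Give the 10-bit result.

1111100011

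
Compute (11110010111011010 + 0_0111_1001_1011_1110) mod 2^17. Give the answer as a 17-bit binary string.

00101111110011000

  11110010111011010
+ 00111100110111110
= 00101111110011000  (discard carry-out 1)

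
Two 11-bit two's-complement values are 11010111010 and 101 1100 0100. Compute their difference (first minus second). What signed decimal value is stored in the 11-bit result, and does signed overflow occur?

11010111010 = -326 (signed)
101 1100 0100 → 10111000100 = -572 (signed)
Subtract via negate-and-add: invert 10111000100 + 1 = 01000111100 (i.e. 572).
  11010111010
+ 01000111100
= 00011110110  (discard carry-out 1)
Result 00011110110: MSB = 0 → value 246.
Addends (after negating the subtrahend) have opposite signs, so signed overflow cannot occur.

246; no overflow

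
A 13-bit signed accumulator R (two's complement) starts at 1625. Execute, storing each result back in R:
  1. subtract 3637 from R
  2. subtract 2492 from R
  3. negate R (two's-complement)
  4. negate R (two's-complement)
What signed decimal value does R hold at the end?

3688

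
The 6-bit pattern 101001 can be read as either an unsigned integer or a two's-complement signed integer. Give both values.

unsigned = 41, signed = -23

Unsigned: 101001 = 41.
Signed: MSB=1 → 41 − 64 = -23.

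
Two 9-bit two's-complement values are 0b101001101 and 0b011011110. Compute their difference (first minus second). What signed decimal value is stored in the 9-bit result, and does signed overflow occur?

111; overflow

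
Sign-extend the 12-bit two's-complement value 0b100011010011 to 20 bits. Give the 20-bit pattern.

11111111100011010011

MSB of 100011010011 is 1; replicate it into the new high bits.
11111111|100011010011 → 11111111100011010011 (still -1837).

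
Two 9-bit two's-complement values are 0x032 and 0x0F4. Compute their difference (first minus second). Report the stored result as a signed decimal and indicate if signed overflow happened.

-194; no overflow

0x032 = 000110010 = 50 (signed)
0x0F4 = 011110100 = 244 (signed)
Subtract via negate-and-add: invert 011110100 + 1 = 100001100 (i.e. -244).
  000110010
+ 100001100
= 100111110
Result 100111110: MSB = 1 → 318 − 512 = -194.
Addends (after negating the subtrahend) have opposite signs, so signed overflow cannot occur.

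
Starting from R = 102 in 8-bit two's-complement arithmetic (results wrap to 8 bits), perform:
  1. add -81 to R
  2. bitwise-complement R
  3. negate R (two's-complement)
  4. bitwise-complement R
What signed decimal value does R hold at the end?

-23

Start: R = 102 = 01100110.
R = 102 + (-81) = 21 = 00010101
R = NOT 00010101 = 11101010 = -22
R = −(-22) = 22 = 00010110
R = NOT 00010110 = 11101001 = -23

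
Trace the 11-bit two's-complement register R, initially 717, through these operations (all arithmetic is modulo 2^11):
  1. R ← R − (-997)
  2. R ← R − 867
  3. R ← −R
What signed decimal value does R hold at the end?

Start: R = 717 = 01011001101.
R = 717 − (-997) = 1714; wraps to -334 = 11010110010
R = -334 − 867 = -1201; wraps to 847 = 01101001111
R = −(847) = -847 = 10010110001

-847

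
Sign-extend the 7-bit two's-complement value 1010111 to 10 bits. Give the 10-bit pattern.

1111010111

MSB of 1010111 is 1; replicate it into the new high bits.
111|1010111 → 1111010111 (still -41).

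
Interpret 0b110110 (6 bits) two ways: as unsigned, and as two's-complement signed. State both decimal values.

unsigned = 54, signed = -10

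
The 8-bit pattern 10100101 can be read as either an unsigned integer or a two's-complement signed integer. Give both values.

Unsigned: 10100101 = 165.
Signed: MSB=1 → 165 − 256 = -91.

unsigned = 165, signed = -91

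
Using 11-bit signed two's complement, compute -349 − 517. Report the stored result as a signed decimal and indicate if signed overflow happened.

-349 → 11010100011
517 → 01000000101
Subtract via negate-and-add: invert 01000000101 + 1 = 10111111011 (i.e. -517).
  11010100011
+ 10111111011
= 10010011110  (discard carry-out 1)
Result 10010011110: MSB = 1 → 1182 − 2048 = -866.
Both addends (after negating the subtrahend) are negative and so is the stored result: no signed overflow.

-866; no overflow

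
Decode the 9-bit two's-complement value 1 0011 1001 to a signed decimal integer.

MSB is 1, so the value is negative.
Invert: 011000110. Add 1: 011000111 = 199. So the value is −199.

-199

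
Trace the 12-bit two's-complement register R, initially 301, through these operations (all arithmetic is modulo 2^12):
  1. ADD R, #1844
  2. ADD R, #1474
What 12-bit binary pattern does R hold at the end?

111000100011

Start: R = 301 = 000100101101.
R = 301 + 1844 = 2145; wraps to -1951 = 100001100001
R = -1951 + 1474 = -477 = 111000100011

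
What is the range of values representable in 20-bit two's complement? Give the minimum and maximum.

Minimum: −2^19 = -524288.
Maximum: 2^19 − 1 = 524287.

min = -524288, max = 524287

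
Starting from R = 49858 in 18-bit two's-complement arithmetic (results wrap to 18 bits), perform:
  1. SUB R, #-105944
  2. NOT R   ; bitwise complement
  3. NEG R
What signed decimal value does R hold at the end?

-106341

Start: R = 49858 = 001100001011000010.
R = 49858 − (-105944) = 155802; wraps to -106342 = 100110000010011010
R = NOT 100110000010011010 = 011001111101100101 = 106341
R = −(106341) = -106341 = 100110000010011011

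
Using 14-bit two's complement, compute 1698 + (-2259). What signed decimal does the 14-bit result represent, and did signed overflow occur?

-561; no overflow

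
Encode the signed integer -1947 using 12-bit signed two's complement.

100001100101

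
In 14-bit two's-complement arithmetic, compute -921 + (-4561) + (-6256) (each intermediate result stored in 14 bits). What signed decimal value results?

4646

-921 + (-4561) = -5482 (10101010010110)
-5482 + (-6256) = -11738 → wraps to 4646 (01001000100110)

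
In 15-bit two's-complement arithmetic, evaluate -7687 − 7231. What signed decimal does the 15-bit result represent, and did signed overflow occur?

-14918; no overflow

-7687 → 110000111111001
7231 → 001110000111111
Subtract via negate-and-add: invert 001110000111111 + 1 = 110001111000001 (i.e. -7231).
  110000111111001
+ 110001111000001
= 100010110111010  (discard carry-out 1)
Result 100010110111010: MSB = 1 → 17850 − 32768 = -14918.
Both addends (after negating the subtrahend) are negative and so is the stored result: no signed overflow.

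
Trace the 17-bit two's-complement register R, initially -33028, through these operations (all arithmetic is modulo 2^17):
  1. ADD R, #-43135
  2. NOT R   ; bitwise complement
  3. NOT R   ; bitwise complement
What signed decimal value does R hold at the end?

54909

Start: R = -33028 = 10111111011111100.
R = -33028 + (-43135) = -76163; wraps to 54909 = 01101011001111101
R = NOT 01101011001111101 = 10010100110000010 = -54910
R = NOT 10010100110000010 = 01101011001111101 = 54909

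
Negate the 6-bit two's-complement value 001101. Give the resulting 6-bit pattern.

110011

Invert: 110010. Add 1: 110011.
Check: 001101 = 13, 110011 = -13.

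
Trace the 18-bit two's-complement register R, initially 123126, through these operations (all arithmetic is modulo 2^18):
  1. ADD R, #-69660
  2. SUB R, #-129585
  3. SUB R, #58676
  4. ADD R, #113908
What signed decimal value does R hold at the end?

-23861

Start: R = 123126 = 011110000011110110.
R = 123126 + (-69660) = 53466 = 001101000011011010
R = 53466 − (-129585) = 183051; wraps to -79093 = 101100101100001011
R = -79093 − 58676 = -137769; wraps to 124375 = 011110010111010111
R = 124375 + 113908 = 238283; wraps to -23861 = 111010001011001011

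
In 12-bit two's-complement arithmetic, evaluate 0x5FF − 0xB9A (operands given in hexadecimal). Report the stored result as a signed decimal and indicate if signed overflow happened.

0x5FF = 010111111111 = 1535 (signed)
0xB9A = 101110011010 = -1126 (signed)
Subtract via negate-and-add: invert 101110011010 + 1 = 010001100110 (i.e. 1126).
  010111111111
+ 010001100110
= 101001100101
Result 101001100101: MSB = 1 → 2661 − 4096 = -1435.
Both addends (after negating the subtrahend) are non-negative but the stored result is negative: signed overflow. The true value 1535 − (-1126) = 2661 lies outside [-2048, 2047].

-1435; overflow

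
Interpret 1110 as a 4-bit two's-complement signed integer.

-2

MSB is 1, so the value is negative.
Unsigned reading: 14. Subtract 2^4 = 16: 14 − 16 = -2.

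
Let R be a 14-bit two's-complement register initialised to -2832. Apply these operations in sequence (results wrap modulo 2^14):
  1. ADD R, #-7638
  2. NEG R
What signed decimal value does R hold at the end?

Start: R = -2832 = 11010011110000.
R = -2832 + (-7638) = -10470; wraps to 5914 = 01011100011010
R = −(5914) = -5914 = 10100011100110

-5914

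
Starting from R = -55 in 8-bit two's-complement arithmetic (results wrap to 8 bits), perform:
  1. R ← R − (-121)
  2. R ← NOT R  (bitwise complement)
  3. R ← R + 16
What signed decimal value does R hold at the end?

-51

Start: R = -55 = 11001001.
R = -55 − (-121) = 66 = 01000010
R = NOT 01000010 = 10111101 = -67
R = -67 + 16 = -51 = 11001101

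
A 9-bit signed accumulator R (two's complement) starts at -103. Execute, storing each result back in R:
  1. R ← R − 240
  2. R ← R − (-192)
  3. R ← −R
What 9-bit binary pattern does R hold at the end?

010010111

Start: R = -103 = 110011001.
R = -103 − 240 = -343; wraps to 169 = 010101001
R = 169 − (-192) = 361; wraps to -151 = 101101001
R = −(-151) = 151 = 010010111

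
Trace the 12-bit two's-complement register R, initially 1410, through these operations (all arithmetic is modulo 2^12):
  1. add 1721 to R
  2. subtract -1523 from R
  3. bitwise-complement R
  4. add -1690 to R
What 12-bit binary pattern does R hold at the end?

Start: R = 1410 = 010110000010.
R = 1410 + 1721 = 3131; wraps to -965 = 110000111011
R = -965 − (-1523) = 558 = 001000101110
R = NOT 001000101110 = 110111010001 = -559
R = -559 + (-1690) = -2249; wraps to 1847 = 011100110111

011100110111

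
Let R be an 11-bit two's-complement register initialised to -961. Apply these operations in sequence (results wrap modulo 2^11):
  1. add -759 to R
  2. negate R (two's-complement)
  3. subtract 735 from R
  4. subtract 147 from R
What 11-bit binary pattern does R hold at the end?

01101000110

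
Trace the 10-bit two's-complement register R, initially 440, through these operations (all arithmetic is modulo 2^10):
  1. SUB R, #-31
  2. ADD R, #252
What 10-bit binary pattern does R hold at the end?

1011010011

Start: R = 440 = 0110111000.
R = 440 − (-31) = 471 = 0111010111
R = 471 + 252 = 723; wraps to -301 = 1011010011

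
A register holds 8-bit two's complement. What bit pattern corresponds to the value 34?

00100010

34 is non-negative, so write it directly in 8 bits: 00100010.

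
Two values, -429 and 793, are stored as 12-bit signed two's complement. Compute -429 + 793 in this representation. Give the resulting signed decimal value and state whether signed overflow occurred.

364; no overflow

-429 → 111001010011
793 → 001100011001
  111001010011
+ 001100011001
= 000101101100  (discard carry-out 1)
Result 000101101100: MSB = 0 → value 364.
Addends have opposite signs, so signed overflow cannot occur.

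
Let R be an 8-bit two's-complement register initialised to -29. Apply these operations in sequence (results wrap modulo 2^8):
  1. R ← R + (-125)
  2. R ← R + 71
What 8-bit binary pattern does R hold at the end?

10101101

Start: R = -29 = 11100011.
R = -29 + (-125) = -154; wraps to 102 = 01100110
R = 102 + 71 = 173; wraps to -83 = 10101101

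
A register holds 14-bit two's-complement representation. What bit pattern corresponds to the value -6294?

10011101101010

|-6294| = 6294 = 01100010010110 in 14 bits.
Invert the bits: 10011101101001. Add 1: 10011101101010.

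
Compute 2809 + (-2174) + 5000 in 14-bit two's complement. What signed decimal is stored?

2809 + (-2174) = 635 (00001001111011)
635 + 5000 = 5635 (01011000000011)

5635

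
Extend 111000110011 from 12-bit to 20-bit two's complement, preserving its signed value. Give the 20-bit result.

MSB of 111000110011 is 1; replicate it into the new high bits.
11111111|111000110011 → 11111111111000110011 (still -461).

11111111111000110011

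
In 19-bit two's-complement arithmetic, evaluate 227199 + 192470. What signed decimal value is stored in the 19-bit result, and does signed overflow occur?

-104619; overflow

227199 → 0110111011101111111
192470 → 0101110111111010110
  0110111011101111111
+ 0101110111111010110
= 1100110011101010101
Result 1100110011101010101: MSB = 1 → 419669 − 524288 = -104619.
Both addends are non-negative but the stored result is negative: signed overflow. The true value 227199 + 192470 = 419669 lies outside [-262144, 262143].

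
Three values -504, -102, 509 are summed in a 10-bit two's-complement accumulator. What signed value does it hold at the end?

-97

-504 + (-102) = -606 → wraps to 418 (0110100010)
418 + 509 = 927 → wraps to -97 (1110011111)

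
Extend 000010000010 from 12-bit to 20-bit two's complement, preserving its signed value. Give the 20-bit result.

MSB of 000010000010 is 0; replicate it into the new high bits.
00000000|000010000010 → 00000000000010000010 (still 130).

00000000000010000010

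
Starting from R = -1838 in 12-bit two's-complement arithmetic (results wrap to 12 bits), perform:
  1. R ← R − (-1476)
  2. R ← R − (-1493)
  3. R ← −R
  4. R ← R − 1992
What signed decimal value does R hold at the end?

973

Start: R = -1838 = 100011010010.
R = -1838 − (-1476) = -362 = 111010010110
R = -362 − (-1493) = 1131 = 010001101011
R = −(1131) = -1131 = 101110010101
R = -1131 − 1992 = -3123; wraps to 973 = 001111001101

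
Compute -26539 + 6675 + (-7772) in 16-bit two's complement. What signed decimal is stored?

-26539 + 6675 = -19864 (1011001001101000)
-19864 + (-7772) = -27636 (1001010000001100)

-27636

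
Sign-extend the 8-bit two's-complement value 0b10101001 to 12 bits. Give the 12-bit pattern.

111110101001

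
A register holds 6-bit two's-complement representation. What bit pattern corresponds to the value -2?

|-2| = 2 = 000010 in 6 bits.
Invert the bits: 111101. Add 1: 111110.
Check: 111110 reads as 62 − 64 = -2.

111110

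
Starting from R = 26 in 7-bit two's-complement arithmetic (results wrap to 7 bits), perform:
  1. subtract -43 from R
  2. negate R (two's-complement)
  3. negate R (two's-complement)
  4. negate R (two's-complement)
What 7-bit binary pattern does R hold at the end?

Start: R = 26 = 0011010.
R = 26 − (-43) = 69; wraps to -59 = 1000101
R = −(-59) = 59 = 0111011
R = −(59) = -59 = 1000101
R = −(-59) = 59 = 0111011

0111011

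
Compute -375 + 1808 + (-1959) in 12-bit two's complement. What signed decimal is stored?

-526

-375 + 1808 = 1433 (010110011001)
1433 + (-1959) = -526 (110111110010)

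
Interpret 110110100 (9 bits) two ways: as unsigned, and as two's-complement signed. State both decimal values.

unsigned = 436, signed = -76

Unsigned: 110110100 = 436.
Signed: MSB=1 → 436 − 512 = -76.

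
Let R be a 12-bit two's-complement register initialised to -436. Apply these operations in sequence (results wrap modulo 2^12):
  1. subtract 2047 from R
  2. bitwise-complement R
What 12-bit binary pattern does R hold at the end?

Start: R = -436 = 111001001100.
R = -436 − 2047 = -2483; wraps to 1613 = 011001001101
R = NOT 011001001101 = 100110110010 = -1614

100110110010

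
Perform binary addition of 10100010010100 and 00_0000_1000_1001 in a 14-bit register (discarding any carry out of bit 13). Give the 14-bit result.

10100100011101

  10100010010100
+ 00000010001001
= 10100100011101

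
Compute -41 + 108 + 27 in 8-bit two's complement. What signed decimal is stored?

94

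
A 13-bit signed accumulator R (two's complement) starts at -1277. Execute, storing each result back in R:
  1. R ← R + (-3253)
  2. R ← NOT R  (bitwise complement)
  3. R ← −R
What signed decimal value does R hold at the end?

3663

Start: R = -1277 = 1101100000011.
R = -1277 + (-3253) = -4530; wraps to 3662 = 0111001001110
R = NOT 0111001001110 = 1000110110001 = -3663
R = −(-3663) = 3663 = 0111001001111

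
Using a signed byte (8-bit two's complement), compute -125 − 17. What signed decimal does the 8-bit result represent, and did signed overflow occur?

-125 → 10000011
17 → 00010001
Subtract via negate-and-add: invert 00010001 + 1 = 11101111 (i.e. -17).
  10000011
+ 11101111
= 01110010  (discard carry-out 1)
Result 01110010: MSB = 0 → value 114.
Both addends (after negating the subtrahend) are negative but the stored result is non-negative: signed overflow. The true value -125 − 17 = -142 lies outside [-128, 127].

114; overflow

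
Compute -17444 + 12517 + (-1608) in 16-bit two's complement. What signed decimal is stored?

-17444 + 12517 = -4927 (1110110011000001)
-4927 + (-1608) = -6535 (1110011001111001)

-6535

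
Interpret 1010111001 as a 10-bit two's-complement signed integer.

MSB is 1, so the value is negative.
Unsigned reading: 697. Subtract 2^10 = 1024: 697 − 1024 = -327.

-327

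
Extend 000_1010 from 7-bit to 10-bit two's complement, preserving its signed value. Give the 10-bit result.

0000001010

MSB of 0001010 is 0; replicate it into the new high bits.
000|0001010 → 0000001010 (still 10).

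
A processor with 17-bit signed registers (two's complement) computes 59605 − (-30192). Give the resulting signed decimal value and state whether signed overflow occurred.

-41275; overflow

59605 → 01110100011010101
-30192 → 11000101000010000
Subtract via negate-and-add: invert 11000101000010000 + 1 = 00111010111110000 (i.e. 30192).
  01110100011010101
+ 00111010111110000
= 10101111011000101
Result 10101111011000101: MSB = 1 → 89797 − 131072 = -41275.
Both addends (after negating the subtrahend) are non-negative but the stored result is negative: signed overflow. The true value 59605 − (-30192) = 89797 lies outside [-65536, 65535].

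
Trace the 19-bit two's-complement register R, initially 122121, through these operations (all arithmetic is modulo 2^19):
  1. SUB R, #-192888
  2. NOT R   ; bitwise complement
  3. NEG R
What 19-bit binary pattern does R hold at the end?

Start: R = 122121 = 0011101110100001001.
R = 122121 − (-192888) = 315009; wraps to -209279 = 1001100111010000001
R = NOT 1001100111010000001 = 0110011000101111110 = 209278
R = −(209278) = -209278 = 1001100111010000010

1001100111010000010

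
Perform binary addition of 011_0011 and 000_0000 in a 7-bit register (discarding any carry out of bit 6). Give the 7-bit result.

0110011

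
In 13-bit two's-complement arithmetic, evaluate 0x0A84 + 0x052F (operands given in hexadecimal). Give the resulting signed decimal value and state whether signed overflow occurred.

4019; no overflow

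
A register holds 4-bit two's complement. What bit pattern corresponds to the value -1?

|-1| = 1 = 0001 in 4 bits.
Invert the bits: 1110. Add 1: 1111.

1111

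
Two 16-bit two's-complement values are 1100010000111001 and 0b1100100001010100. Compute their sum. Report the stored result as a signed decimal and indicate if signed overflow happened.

-29555; no overflow

1100010000111001 = -15303 (signed)
0b1100100001010100 → 1100100001010100 = -14252 (signed)
  1100010000111001
+ 1100100001010100
= 1000110010001101  (discard carry-out 1)
Result 1000110010001101: MSB = 1 → 35981 − 65536 = -29555.
Both addends are negative and so is the stored result: no signed overflow.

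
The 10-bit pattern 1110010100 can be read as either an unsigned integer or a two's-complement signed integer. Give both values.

unsigned = 916, signed = -108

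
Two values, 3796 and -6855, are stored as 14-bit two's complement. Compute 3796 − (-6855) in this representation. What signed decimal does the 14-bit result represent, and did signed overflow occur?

-5733; overflow

3796 → 00111011010100
-6855 → 10010100111001
Subtract via negate-and-add: invert 10010100111001 + 1 = 01101011000111 (i.e. 6855).
  00111011010100
+ 01101011000111
= 10100110011011
Result 10100110011011: MSB = 1 → 10651 − 16384 = -5733.
Both addends (after negating the subtrahend) are non-negative but the stored result is negative: signed overflow. The true value 3796 − (-6855) = 10651 lies outside [-8192, 8191].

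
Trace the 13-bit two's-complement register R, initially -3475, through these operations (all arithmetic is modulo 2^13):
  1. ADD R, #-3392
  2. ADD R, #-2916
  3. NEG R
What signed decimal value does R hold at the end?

1591

Start: R = -3475 = 1001001101101.
R = -3475 + (-3392) = -6867; wraps to 1325 = 0010100101101
R = 1325 + (-2916) = -1591 = 1100111001001
R = −(-1591) = 1591 = 0011000110111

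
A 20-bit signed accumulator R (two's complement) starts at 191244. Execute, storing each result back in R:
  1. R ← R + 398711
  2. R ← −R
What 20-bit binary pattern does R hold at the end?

Start: R = 191244 = 00101110101100001100.
R = 191244 + 398711 = 589955; wraps to -458621 = 10010000000010000011
R = −(-458621) = 458621 = 01101111111101111101

01101111111101111101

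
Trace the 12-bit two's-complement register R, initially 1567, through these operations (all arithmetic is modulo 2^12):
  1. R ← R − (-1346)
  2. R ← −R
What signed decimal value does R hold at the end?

Start: R = 1567 = 011000011111.
R = 1567 − (-1346) = 2913; wraps to -1183 = 101101100001
R = −(-1183) = 1183 = 010010011111

1183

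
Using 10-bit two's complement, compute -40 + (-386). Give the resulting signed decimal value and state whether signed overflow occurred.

-426; no overflow

-40 → 1111011000
-386 → 1001111110
  1111011000
+ 1001111110
= 1001010110  (discard carry-out 1)
Result 1001010110: MSB = 1 → 598 − 1024 = -426.
Both addends are negative and so is the stored result: no signed overflow.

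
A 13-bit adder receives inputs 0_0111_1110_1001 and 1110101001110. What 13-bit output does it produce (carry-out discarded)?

  0011111101001
+ 1110101001110
= 0010100110111  (discard carry-out 1)

0010100110111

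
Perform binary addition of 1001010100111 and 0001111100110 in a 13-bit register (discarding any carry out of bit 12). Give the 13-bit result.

  1001010100111
+ 0001111100110
= 1011010001101

1011010001101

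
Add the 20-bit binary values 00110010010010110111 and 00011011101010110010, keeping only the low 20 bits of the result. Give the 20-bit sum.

  00110010010010110111
+ 00011011101010110010
= 01001101111101101001

01001101111101101001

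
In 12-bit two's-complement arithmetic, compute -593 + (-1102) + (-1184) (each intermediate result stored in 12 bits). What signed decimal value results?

1217

-593 + (-1102) = -1695 (100101100001)
-1695 + (-1184) = -2879 → wraps to 1217 (010011000001)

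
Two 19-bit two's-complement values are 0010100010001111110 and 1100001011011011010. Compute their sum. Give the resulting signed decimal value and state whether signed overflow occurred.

-42152; no overflow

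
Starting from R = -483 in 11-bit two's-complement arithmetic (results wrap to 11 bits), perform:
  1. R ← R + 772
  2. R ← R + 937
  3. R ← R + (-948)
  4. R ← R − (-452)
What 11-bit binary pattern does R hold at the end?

Start: R = -483 = 11000011101.
R = -483 + 772 = 289 = 00100100001
R = 289 + 937 = 1226; wraps to -822 = 10011001010
R = -822 + (-948) = -1770; wraps to 278 = 00100010110
R = 278 − (-452) = 730 = 01011011010

01011011010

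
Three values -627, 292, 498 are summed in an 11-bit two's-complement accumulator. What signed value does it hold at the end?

163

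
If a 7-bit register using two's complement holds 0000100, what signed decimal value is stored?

4

MSB is 0, so the value is non-negative: 0000100 = 4.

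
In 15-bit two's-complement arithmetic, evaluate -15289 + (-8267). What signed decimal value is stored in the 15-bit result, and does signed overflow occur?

9212; overflow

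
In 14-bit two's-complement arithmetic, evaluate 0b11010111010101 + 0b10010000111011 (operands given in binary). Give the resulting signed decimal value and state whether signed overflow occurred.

0b11010111010101 → 11010111010101 = -2603 (signed)
0b10010000111011 → 10010000111011 = -7109 (signed)
  11010111010101
+ 10010000111011
= 01101000010000  (discard carry-out 1)
Result 01101000010000: MSB = 0 → value 6672.
Both addends are negative but the stored result is non-negative: signed overflow. The true value -2603 + (-7109) = -9712 lies outside [-8192, 8191].

6672; overflow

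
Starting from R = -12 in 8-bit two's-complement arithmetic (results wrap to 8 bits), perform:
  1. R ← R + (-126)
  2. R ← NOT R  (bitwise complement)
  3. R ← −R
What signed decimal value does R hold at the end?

Start: R = -12 = 11110100.
R = -12 + (-126) = -138; wraps to 118 = 01110110
R = NOT 01110110 = 10001001 = -119
R = −(-119) = 119 = 01110111

119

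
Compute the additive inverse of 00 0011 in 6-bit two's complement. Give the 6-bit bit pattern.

111101

Invert: 111100. Add 1: 111101.
Check: 000011 = 3, 111101 = -3.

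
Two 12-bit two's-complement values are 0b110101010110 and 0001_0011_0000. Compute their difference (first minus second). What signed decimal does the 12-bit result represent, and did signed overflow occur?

-986; no overflow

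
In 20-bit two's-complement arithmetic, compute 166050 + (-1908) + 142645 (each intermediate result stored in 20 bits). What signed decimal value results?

306787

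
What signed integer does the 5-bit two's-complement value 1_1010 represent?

MSB is 1, so the value is negative.
Unsigned reading: 26. Subtract 2^5 = 32: 26 − 32 = -6.

-6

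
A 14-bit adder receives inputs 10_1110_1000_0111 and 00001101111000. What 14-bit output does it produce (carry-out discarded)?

11000111111111

  10111010000111
+ 00001101111000
= 11000111111111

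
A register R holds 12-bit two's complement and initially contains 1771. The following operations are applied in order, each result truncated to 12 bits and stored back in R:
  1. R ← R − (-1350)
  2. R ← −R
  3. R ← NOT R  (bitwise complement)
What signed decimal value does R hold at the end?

-976

Start: R = 1771 = 011011101011.
R = 1771 − (-1350) = 3121; wraps to -975 = 110000110001
R = −(-975) = 975 = 001111001111
R = NOT 001111001111 = 110000110000 = -976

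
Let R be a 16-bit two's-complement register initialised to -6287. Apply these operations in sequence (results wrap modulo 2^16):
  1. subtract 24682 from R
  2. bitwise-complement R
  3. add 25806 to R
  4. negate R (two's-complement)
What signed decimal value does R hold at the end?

8762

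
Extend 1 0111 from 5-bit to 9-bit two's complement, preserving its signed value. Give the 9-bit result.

MSB of 10111 is 1; replicate it into the new high bits.
1111|10111 → 111110111 (still -9).

111110111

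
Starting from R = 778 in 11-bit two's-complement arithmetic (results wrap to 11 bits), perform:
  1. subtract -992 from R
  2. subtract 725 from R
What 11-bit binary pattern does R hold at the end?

Start: R = 778 = 01100001010.
R = 778 − (-992) = 1770; wraps to -278 = 11011101010
R = -278 − 725 = -1003 = 10000010101

10000010101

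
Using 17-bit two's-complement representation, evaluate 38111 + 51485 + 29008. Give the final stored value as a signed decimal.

38111 + 51485 = 89596 → wraps to -41476 (10101110111111100)
-41476 + 29008 = -12468 (11100111101001100)

-12468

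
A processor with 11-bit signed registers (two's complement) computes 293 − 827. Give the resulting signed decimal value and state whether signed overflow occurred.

-534; no overflow

293 → 00100100101
827 → 01100111011
Subtract via negate-and-add: invert 01100111011 + 1 = 10011000101 (i.e. -827).
  00100100101
+ 10011000101
= 10111101010
Result 10111101010: MSB = 1 → 1514 − 2048 = -534.
Addends (after negating the subtrahend) have opposite signs, so signed overflow cannot occur.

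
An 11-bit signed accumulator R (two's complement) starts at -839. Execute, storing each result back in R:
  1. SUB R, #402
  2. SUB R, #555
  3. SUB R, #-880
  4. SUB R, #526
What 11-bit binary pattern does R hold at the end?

01001011110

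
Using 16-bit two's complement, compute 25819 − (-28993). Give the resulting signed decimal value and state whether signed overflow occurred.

25819 → 0110010011011011
-28993 → 1000111010111111
Subtract via negate-and-add: invert 1000111010111111 + 1 = 0111000101000001 (i.e. 28993).
  0110010011011011
+ 0111000101000001
= 1101011000011100
Result 1101011000011100: MSB = 1 → 54812 − 65536 = -10724.
Both addends (after negating the subtrahend) are non-negative but the stored result is negative: signed overflow. The true value 25819 − (-28993) = 54812 lies outside [-32768, 32767].

-10724; overflow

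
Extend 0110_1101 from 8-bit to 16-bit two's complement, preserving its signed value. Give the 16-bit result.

0000000001101101

MSB of 01101101 is 0; replicate it into the new high bits.
00000000|01101101 → 0000000001101101 (still 109).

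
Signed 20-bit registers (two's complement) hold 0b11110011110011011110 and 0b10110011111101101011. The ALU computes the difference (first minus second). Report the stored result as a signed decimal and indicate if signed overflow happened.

0b11110011110011011110 → 11110011110011011110 = -49954 (signed)
0b10110011111101101011 → 10110011111101101011 = -311445 (signed)
Subtract via negate-and-add: invert 10110011111101101011 + 1 = 01001100000010010101 (i.e. 311445).
  11110011110011011110
+ 01001100000010010101
= 00111111110101110011  (discard carry-out 1)
Result 00111111110101110011: MSB = 0 → value 261491.
Addends (after negating the subtrahend) have opposite signs, so signed overflow cannot occur.

261491; no overflow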